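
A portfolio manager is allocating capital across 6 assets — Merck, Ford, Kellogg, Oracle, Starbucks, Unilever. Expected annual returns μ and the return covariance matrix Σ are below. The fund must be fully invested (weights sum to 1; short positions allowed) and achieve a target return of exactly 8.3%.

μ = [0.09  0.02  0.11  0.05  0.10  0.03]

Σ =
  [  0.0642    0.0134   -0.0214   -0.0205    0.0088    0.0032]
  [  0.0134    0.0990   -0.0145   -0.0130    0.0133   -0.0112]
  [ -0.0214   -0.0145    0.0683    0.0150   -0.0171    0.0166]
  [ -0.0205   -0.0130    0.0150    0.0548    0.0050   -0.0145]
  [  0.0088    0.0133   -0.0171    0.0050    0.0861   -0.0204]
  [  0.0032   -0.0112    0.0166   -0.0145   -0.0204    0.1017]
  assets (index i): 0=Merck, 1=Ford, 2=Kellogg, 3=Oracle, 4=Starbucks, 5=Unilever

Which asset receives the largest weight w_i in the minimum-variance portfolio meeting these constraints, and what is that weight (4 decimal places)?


x=Σ⁻¹μ = [2.3130  0.2387  2.4112  1.1261  1.3704  0.2904]
y=Σ⁻¹𝟙 = [25.8597  13.0141  19.0075  28.3483  12.3771  13.8744]
a=μᵀx=0.680236  b=𝟙ᵀx=7.749845  c=𝟙ᵀy=112.481179  D=ac−b²=16.453664
λ₁=(c·0.083−b)/D = (112.481179·0.083−7.749845)/16.453664 = 0.096398
λ₂=(a−b·0.083)/D = (0.680236−7.749845·0.083)/16.453664 = 0.002249
w* = 0.096398·x + 0.002249·y:
  w_0 = 0.096398·2.3130 + 0.002249·25.8597 = 0.2811  (Merck)
  w_1 = 0.096398·0.2387 + 0.002249·13.0141 = 0.0523  (Ford)
  w_2 = 0.096398·2.4112 + 0.002249·19.0075 = 0.2752  (Kellogg)
  w_3 = 0.096398·1.1261 + 0.002249·28.3483 = 0.1723  (Oracle)
  w_4 = 0.096398·1.3704 + 0.002249·12.3771 = 0.1599  (Starbucks)
  w_5 = 0.096398·0.2904 + 0.002249·13.8744 = 0.0592  (Unilever)
Σw_i=1.0000  μᵀw=0.0830
σ²=wᵀΣw=λ₁·μ_p+λ₂ = 0.096398·0.083 + 0.002249 = 0.010250 ≈ 0.0102

Merck (0.2811)


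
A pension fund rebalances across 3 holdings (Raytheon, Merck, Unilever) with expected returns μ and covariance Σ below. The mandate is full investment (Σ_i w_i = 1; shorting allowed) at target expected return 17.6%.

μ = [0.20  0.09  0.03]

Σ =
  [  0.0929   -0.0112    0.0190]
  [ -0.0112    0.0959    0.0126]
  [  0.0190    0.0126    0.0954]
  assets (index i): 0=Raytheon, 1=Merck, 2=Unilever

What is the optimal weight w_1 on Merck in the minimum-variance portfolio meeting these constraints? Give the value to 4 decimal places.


p=Σ⁻¹μ = [2.3707  1.2579  -0.3238]
q=Σ⁻¹𝟙 = [10.6415  10.7583  6.9419]
a=μᵀp=0.577643  b=𝟙ᵀp=3.304803  c=𝟙ᵀq=28.341669  D=ac−b²=5.449645
λ₁=(c·0.176−b)/D = (28.341669·0.176−3.304803)/5.449645 = 0.308888
λ₂=(a−b·0.176)/D = (0.577643−3.304803·0.176)/5.449645 = -0.000734
w* = 0.308888·p + -0.000734·q:
  w_0 = 0.308888·2.3707 + -0.000734·10.6415 = 0.7245  (Raytheon)
  w_1 = 0.308888·1.2579 + -0.000734·10.7583 = 0.3806  (Merck)
  w_2 = 0.308888·-0.3238 + -0.000734·6.9419 = -0.1051  (Unilever)
Σw_i=1.0000  μᵀw=0.1760
σ²=wᵀΣw=λ₁·μ_p+λ₂ = 0.308888·0.176 + -0.000734 = 0.053630 ≈ 0.0536

0.3806


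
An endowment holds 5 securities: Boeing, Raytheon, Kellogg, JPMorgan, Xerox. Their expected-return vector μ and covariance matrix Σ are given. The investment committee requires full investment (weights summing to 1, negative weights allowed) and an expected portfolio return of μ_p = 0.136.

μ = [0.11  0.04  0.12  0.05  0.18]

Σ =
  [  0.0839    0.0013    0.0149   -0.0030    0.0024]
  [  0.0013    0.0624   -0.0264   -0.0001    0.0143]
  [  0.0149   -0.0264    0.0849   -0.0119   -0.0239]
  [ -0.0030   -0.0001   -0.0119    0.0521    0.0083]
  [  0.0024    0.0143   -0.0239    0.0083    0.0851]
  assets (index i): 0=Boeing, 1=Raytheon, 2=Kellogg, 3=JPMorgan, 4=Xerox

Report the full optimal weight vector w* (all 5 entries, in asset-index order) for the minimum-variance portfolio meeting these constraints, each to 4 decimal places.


0.1147  0.0508  0.3345  0.0676  0.4324

u=Σ⁻¹μ = [0.8250  1.1038  2.4773  1.1789  2.4872]
v=Σ⁻¹𝟙 = [7.7060  23.4398  24.4110  23.3184  12.1762]
a=μᵀu=0.938814  b=𝟙ᵀu=8.072213  c=𝟙ᵀv=91.051461  D=ac−b²=20.319748
λ₁=(c·0.136−b)/D = (91.051461·0.136−8.072213)/20.319748 = 0.212148
λ₂=(a−b·0.136)/D = (0.938814−8.072213·0.136)/20.319748 = -0.007825
w* = 0.212148·u + -0.007825·v:
  w_0 = 0.212148·0.8250 + -0.007825·7.7060 = 0.1147  (Boeing)
  w_1 = 0.212148·1.1038 + -0.007825·23.4398 = 0.0508  (Raytheon)
  w_2 = 0.212148·2.4773 + -0.007825·24.4110 = 0.3345  (Kellogg)
  w_3 = 0.212148·1.1789 + -0.007825·23.3184 = 0.0676  (JPMorgan)
  w_4 = 0.212148·2.4872 + -0.007825·12.1762 = 0.4324  (Xerox)
Σw_i=1.0000  μᵀw=0.1360
σ²=wᵀΣw=λ₁·μ_p+λ₂ = 0.212148·0.136 + -0.007825 = 0.021027 ≈ 0.0210


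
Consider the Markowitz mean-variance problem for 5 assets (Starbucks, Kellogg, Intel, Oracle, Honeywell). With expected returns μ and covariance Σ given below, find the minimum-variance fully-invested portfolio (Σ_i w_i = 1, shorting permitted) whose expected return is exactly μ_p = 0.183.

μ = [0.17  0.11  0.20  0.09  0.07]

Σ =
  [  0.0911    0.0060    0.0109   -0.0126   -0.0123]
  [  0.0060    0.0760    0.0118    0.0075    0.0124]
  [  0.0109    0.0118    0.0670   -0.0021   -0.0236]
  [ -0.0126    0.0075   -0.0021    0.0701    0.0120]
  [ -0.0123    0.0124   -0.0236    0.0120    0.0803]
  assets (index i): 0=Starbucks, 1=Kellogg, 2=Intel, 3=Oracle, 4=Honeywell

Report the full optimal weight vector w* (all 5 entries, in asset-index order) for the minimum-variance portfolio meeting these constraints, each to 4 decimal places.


u=Σ⁻¹μ = [1.8887  0.3407  3.3232  1.3644  1.8812]
v=Σ⁻¹𝟙 = [12.6099  5.2050  18.3505  13.6252  16.9381]
a=μᵀu=1.277686  b=𝟙ᵀu=8.798281  c=𝟙ᵀv=66.728785  D=ac−b²=7.848673
λ₁=(c·0.183−b)/D = (66.728785·0.183−8.798281)/7.848673 = 0.434862
λ₂=(a−b·0.183)/D = (1.277686−8.798281·0.183)/7.848673 = -0.042351
w* = 0.434862·u + -0.042351·v:
  w_0 = 0.434862·1.8887 + -0.042351·12.6099 = 0.2873  (Starbucks)
  w_1 = 0.434862·0.3407 + -0.042351·5.2050 = -0.0723  (Kellogg)
  w_2 = 0.434862·3.3232 + -0.042351·18.3505 = 0.6680  (Intel)
  w_3 = 0.434862·1.3644 + -0.042351·13.6252 = 0.0163  (Oracle)
  w_4 = 0.434862·1.8812 + -0.042351·16.9381 = 0.1007  (Honeywell)
Σw_i=1.0000  μᵀw=0.1830
σ²=wᵀΣw=λ₁·μ_p+λ₂ = 0.434862·0.183 + -0.042351 = 0.037229 ≈ 0.0372

0.2873  -0.0723  0.6680  0.0163  0.1007


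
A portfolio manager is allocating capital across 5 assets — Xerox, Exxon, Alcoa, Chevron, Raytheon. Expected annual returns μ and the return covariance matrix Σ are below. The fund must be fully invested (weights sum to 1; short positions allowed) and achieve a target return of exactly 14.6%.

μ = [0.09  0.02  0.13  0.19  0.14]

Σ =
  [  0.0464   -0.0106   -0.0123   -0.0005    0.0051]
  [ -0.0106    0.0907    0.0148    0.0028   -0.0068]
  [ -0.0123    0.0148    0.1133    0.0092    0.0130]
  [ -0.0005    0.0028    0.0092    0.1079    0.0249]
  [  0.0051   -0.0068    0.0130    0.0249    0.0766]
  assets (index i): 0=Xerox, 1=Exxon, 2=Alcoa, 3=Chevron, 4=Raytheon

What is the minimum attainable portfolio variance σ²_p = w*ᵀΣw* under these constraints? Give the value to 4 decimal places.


x=Σ⁻¹μ = [2.2080  0.3335  1.1063  1.4236  1.0598]
y=Σ⁻¹𝟙 = [25.8498  13.1672  8.3667  6.2434  9.0532]
a=μᵀx=0.768059  b=𝟙ᵀx=6.131189  c=𝟙ᵀy=62.680281  D=ac−b²=10.550681
λ₁=(c·0.146−b)/D = (62.680281·0.146−6.131189)/10.550681 = 0.286250
λ₂=(a−b·0.146)/D = (0.768059−6.131189·0.146)/10.550681 = -0.012046
w* = 0.286250·x + -0.012046·y:
  w_0 = 0.286250·2.2080 + -0.012046·25.8498 = 0.3206  (Xerox)
  w_1 = 0.286250·0.3335 + -0.012046·13.1672 = -0.0631  (Exxon)
  w_2 = 0.286250·1.1063 + -0.012046·8.3667 = 0.2159  (Alcoa)
  w_3 = 0.286250·1.4236 + -0.012046·6.2434 = 0.3323  (Chevron)
  w_4 = 0.286250·1.0598 + -0.012046·9.0532 = 0.1943  (Raytheon)
Σw_i=1.0000  μᵀw=0.1460
σ²=wᵀΣw=λ₁·μ_p+λ₂ = 0.286250·0.146 + -0.012046 = 0.029746 ≈ 0.0297

0.0297


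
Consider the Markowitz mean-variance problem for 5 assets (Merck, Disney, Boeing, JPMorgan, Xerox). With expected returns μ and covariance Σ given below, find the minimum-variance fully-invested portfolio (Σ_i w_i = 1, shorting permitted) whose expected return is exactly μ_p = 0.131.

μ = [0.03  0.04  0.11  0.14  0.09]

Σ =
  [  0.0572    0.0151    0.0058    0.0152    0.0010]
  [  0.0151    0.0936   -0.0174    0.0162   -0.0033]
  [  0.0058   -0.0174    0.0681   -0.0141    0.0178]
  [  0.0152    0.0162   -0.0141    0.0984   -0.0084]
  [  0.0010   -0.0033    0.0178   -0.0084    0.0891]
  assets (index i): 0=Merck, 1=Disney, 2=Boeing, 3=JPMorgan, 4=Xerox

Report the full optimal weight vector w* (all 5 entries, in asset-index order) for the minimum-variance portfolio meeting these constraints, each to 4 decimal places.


p=Σ⁻¹μ = [-0.2912  0.5636  1.9283  1.7205  0.8112]
q=Σ⁻¹𝟙 = [10.2299  10.6471  16.1840  9.9344  9.2063]
a=μᵀp=0.539801  b=𝟙ᵀp=4.732410  c=𝟙ᵀq=56.201783  D=ac−b²=7.942056
λ₁=(c·0.131−b)/D = (56.201783·0.131−4.732410)/7.942056 = 0.331151
λ₂=(a−b·0.131)/D = (0.539801−4.732410·0.131)/7.942056 = -0.010091
w* = 0.331151·p + -0.010091·q:
  w_0 = 0.331151·-0.2912 + -0.010091·10.2299 = -0.1997  (Merck)
  w_1 = 0.331151·0.5636 + -0.010091·10.6471 = 0.0792  (Disney)
  w_2 = 0.331151·1.9283 + -0.010091·16.1840 = 0.4752  (Boeing)
  w_3 = 0.331151·1.7205 + -0.010091·9.9344 = 0.4695  (JPMorgan)
  w_4 = 0.331151·0.8112 + -0.010091·9.2063 = 0.1757  (Xerox)
Σw_i=1.0000  μᵀw=0.1310
σ²=wᵀΣw=λ₁·μ_p+λ₂ = 0.331151·0.131 + -0.010091 = 0.033290 ≈ 0.0333

-0.1997  0.0792  0.4752  0.4695  0.1757


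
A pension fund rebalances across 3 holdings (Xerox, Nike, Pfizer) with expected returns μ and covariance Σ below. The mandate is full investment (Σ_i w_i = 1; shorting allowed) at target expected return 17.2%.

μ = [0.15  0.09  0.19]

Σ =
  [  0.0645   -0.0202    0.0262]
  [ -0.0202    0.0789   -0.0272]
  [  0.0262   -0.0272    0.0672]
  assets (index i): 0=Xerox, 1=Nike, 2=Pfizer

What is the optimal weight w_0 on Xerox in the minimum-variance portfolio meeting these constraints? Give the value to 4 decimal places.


p=Σ⁻¹μ = [1.8801  2.7242  3.1970]
q=Σ⁻¹𝟙 = [15.2782  22.8509  18.1735]
a=μᵀp=1.134621  b=𝟙ᵀp=7.801270  c=𝟙ᵀq=56.302578  D=ac−b²=3.022262
λ₁=(c·0.172−b)/D = (56.302578·0.172−7.801270)/3.022262 = 0.622968
λ₂=(a−b·0.172)/D = (1.134621−7.801270·0.172)/3.022262 = -0.068557
w* = 0.622968·p + -0.068557·q:
  w_0 = 0.622968·1.8801 + -0.068557·15.2782 = 0.1238  (Xerox)
  w_1 = 0.622968·2.7242 + -0.068557·22.8509 = 0.1305  (Nike)
  w_2 = 0.622968·3.1970 + -0.068557·18.1735 = 0.7457  (Pfizer)
Σw_i=1.0000  μᵀw=0.1720
σ²=wᵀΣw=λ₁·μ_p+λ₂ = 0.622968·0.172 + -0.068557 = 0.038593 ≈ 0.0386

0.1238


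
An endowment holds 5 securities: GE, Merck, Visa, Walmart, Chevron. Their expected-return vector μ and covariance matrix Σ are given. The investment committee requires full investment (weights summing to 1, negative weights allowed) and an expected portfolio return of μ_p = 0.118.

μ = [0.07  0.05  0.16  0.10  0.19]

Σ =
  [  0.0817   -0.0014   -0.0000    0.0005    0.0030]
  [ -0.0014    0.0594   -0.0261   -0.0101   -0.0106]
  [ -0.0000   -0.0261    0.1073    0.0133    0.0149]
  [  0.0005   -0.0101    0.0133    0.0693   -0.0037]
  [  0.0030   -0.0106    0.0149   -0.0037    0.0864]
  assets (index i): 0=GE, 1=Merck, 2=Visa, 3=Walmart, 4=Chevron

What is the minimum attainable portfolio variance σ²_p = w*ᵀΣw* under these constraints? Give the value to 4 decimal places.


u=Σ⁻¹μ = [0.8022  2.1980  1.5171  1.5864  2.2472]
v=Σ⁻¹𝟙 = [12.1277  27.6532  12.1418  16.7456  13.1688]
a=μᵀu=0.994399  b=𝟙ᵀu=8.350931  c=𝟙ᵀv=81.837200  D=ac−b²=11.640761
λ₁=(c·0.118−b)/D = (81.837200·0.118−8.350931)/11.640761 = 0.112180
λ₂=(a−b·0.118)/D = (0.994399−8.350931·0.118)/11.640761 = 0.000772
w* = 0.112180·u + 0.000772·v:
  w_0 = 0.112180·0.8022 + 0.000772·12.1277 = 0.0994  (GE)
  w_1 = 0.112180·2.1980 + 0.000772·27.6532 = 0.2679  (Merck)
  w_2 = 0.112180·1.5171 + 0.000772·12.1418 = 0.1796  (Visa)
  w_3 = 0.112180·1.5864 + 0.000772·16.7456 = 0.1909  (Walmart)
  w_4 = 0.112180·2.2472 + 0.000772·13.1688 = 0.2623  (Chevron)
Σw_i=1.0000  μᵀw=0.1180
σ²=wᵀΣw=λ₁·μ_p+λ₂ = 0.112180·0.118 + 0.000772 = 0.014009 ≈ 0.0140

0.0140


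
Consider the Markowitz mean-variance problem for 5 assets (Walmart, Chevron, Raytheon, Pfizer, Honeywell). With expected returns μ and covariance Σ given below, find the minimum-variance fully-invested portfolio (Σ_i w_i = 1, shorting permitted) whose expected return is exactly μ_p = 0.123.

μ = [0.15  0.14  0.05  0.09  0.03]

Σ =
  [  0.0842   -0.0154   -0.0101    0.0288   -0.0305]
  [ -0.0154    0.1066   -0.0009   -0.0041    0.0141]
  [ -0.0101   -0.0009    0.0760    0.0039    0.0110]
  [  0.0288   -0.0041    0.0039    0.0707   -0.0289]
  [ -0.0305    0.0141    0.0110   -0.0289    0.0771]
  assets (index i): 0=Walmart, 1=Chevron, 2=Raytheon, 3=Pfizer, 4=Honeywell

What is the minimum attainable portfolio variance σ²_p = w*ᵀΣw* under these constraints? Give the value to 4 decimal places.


u=Σ⁻¹μ = [2.2960  1.5209  0.7547  0.8938  1.2466]
v=Σ⁻¹𝟙 = [17.7080  9.6668  11.5297  16.0912  22.5940]
a=μᵀu=0.712903  b=𝟙ᵀu=6.712055  c=𝟙ᵀv=77.589670  D=ac−b²=10.262216
λ₁=(c·0.123−b)/D = (77.589670·0.123−6.712055)/10.262216 = 0.275913
λ₂=(a−b·0.123)/D = (0.712903−6.712055·0.123)/10.262216 = -0.010980
w* = 0.275913·u + -0.010980·v:
  w_0 = 0.275913·2.2960 + -0.010980·17.7080 = 0.4391  (Walmart)
  w_1 = 0.275913·1.5209 + -0.010980·9.6668 = 0.3135  (Chevron)
  w_2 = 0.275913·0.7547 + -0.010980·11.5297 = 0.0816  (Raytheon)
  w_3 = 0.275913·0.8938 + -0.010980·16.0912 = 0.0699  (Pfizer)
  w_4 = 0.275913·1.2466 + -0.010980·22.5940 = 0.0959  (Honeywell)
Σw_i=1.0000  μᵀw=0.1230
σ²=wᵀΣw=λ₁·μ_p+λ₂ = 0.275913·0.123 + -0.010980 = 0.022957 ≈ 0.0230

0.0230


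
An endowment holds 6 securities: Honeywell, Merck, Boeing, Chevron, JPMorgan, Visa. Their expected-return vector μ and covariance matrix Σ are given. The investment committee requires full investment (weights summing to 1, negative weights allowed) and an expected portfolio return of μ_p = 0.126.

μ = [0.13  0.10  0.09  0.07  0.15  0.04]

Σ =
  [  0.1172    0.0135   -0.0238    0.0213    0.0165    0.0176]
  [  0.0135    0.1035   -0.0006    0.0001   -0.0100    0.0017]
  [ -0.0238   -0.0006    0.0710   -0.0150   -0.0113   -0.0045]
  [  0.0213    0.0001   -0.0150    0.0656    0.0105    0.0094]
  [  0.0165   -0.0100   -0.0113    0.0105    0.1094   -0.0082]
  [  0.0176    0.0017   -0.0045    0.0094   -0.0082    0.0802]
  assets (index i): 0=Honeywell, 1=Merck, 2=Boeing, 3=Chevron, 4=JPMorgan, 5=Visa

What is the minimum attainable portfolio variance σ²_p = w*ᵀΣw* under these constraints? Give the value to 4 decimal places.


p=Σ⁻¹μ = [0.9758  0.9850  2.0588  0.9239  1.4695  0.4212]
q=Σ⁻¹𝟙 = [5.8366  9.8699  21.7330  14.9114  10.8427  11.5591]
a=μᵀp=0.712598  b=𝟙ᵀp=6.834274  c=𝟙ᵀq=74.752575  D=ac−b²=6.561273
λ₁=(c·0.126−b)/D = (74.752575·0.126−6.834274)/6.561273 = 0.393910
λ₂=(a−b·0.126)/D = (0.712598−6.834274·0.126)/6.561273 = -0.022636
w* = 0.393910·p + -0.022636·q:
  w_0 = 0.393910·0.9758 + -0.022636·5.8366 = 0.2523  (Honeywell)
  w_1 = 0.393910·0.9850 + -0.022636·9.8699 = 0.1646  (Merck)
  w_2 = 0.393910·2.0588 + -0.022636·21.7330 = 0.3190  (Boeing)
  w_3 = 0.393910·0.9239 + -0.022636·14.9114 = 0.0264  (Chevron)
  w_4 = 0.393910·1.4695 + -0.022636·10.8427 = 0.3334  (JPMorgan)
  w_5 = 0.393910·0.4212 + -0.022636·11.5591 = -0.0957  (Visa)
Σw_i=1.0000  μᵀw=0.1260
σ²=wᵀΣw=λ₁·μ_p+λ₂ = 0.393910·0.126 + -0.022636 = 0.026997 ≈ 0.0270

0.0270


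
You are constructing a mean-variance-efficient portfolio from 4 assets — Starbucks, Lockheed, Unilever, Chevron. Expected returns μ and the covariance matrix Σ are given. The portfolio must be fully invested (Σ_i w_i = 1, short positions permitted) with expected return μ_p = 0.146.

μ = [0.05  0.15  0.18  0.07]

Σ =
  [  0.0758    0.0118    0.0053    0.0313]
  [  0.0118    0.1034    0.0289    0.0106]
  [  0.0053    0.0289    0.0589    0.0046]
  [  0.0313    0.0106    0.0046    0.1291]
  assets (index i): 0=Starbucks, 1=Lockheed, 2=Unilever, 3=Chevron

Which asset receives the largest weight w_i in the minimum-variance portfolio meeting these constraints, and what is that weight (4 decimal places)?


Unilever (0.6045)

u=Σ⁻¹μ = [0.2327  0.6358  2.6968  0.3375]
v=Σ⁻¹𝟙 = [9.6890  4.2835  13.6483  4.5588]
a=μᵀu=0.616048  b=𝟙ᵀu=3.902785  c=𝟙ᵀv=32.179630  D=ac−b²=4.592459
λ₁=(c·0.146−b)/D = (32.179630·0.146−3.902785)/4.592459 = 0.173206
λ₂=(a−b·0.146)/D = (0.616048−3.902785·0.146)/4.592459 = 0.010069
w* = 0.173206·u + 0.010069·v:
  w_0 = 0.173206·0.2327 + 0.010069·9.6890 = 0.1379  (Starbucks)
  w_1 = 0.173206·0.6358 + 0.010069·4.2835 = 0.1533  (Lockheed)
  w_2 = 0.173206·2.6968 + 0.010069·13.6483 = 0.6045  (Unilever)
  w_3 = 0.173206·0.3375 + 0.010069·4.5588 = 0.1044  (Chevron)
Σw_i=1.0000  μᵀw=0.1460
σ²=wᵀΣw=λ₁·μ_p+λ₂ = 0.173206·0.146 + 0.010069 = 0.035357 ≈ 0.0354


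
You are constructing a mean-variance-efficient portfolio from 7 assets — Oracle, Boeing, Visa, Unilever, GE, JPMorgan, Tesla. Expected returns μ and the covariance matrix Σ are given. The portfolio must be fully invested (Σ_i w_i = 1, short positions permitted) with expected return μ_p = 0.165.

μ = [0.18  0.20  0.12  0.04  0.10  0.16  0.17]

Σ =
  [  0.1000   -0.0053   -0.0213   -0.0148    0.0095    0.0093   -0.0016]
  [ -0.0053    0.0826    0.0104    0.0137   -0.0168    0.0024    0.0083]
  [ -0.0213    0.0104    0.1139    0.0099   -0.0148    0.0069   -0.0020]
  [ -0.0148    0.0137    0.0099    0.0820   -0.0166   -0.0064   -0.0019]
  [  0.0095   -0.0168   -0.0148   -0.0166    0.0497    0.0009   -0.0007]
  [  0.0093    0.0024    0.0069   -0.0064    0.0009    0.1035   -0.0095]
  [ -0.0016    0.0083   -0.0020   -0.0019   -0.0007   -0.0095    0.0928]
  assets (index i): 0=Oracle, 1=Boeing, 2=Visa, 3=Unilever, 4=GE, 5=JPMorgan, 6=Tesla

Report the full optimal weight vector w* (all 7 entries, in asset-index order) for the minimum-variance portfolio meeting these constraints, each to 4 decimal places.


0.1835  0.2730  0.1029  -0.0300  0.1792  0.1231  0.1683

u=Σ⁻¹μ = [1.9924  2.6356  1.4713  1.0534  3.3126  1.4141  1.8535]
v=Σ⁻¹𝟙 = [12.2480  13.4229  12.0559  18.1799  31.9733  9.3588  11.6178]
a=μᵀu=1.977061  b=𝟙ᵀu=13.732882  c=𝟙ᵀv=108.856534  D=ac−b²=26.623928
λ₁=(c·0.165−b)/D = (108.856534·0.165−13.732882)/26.623928 = 0.158821
λ₂=(a−b·0.165)/D = (1.977061−13.732882·0.165)/26.623928 = -0.010850
w* = 0.158821·u + -0.010850·v:
  w_0 = 0.158821·1.9924 + -0.010850·12.2480 = 0.1835  (Oracle)
  w_1 = 0.158821·2.6356 + -0.010850·13.4229 = 0.2730  (Boeing)
  w_2 = 0.158821·1.4713 + -0.010850·12.0559 = 0.1029  (Visa)
  w_3 = 0.158821·1.0534 + -0.010850·18.1799 = -0.0300  (Unilever)
  w_4 = 0.158821·3.3126 + -0.010850·31.9733 = 0.1792  (GE)
  w_5 = 0.158821·1.4141 + -0.010850·9.3588 = 0.1231  (JPMorgan)
  w_6 = 0.158821·1.8535 + -0.010850·11.6178 = 0.1683  (Tesla)
Σw_i=1.0000  μᵀw=0.1650
σ²=wᵀΣw=λ₁·μ_p+λ₂ = 0.158821·0.165 + -0.010850 = 0.015356 ≈ 0.0154


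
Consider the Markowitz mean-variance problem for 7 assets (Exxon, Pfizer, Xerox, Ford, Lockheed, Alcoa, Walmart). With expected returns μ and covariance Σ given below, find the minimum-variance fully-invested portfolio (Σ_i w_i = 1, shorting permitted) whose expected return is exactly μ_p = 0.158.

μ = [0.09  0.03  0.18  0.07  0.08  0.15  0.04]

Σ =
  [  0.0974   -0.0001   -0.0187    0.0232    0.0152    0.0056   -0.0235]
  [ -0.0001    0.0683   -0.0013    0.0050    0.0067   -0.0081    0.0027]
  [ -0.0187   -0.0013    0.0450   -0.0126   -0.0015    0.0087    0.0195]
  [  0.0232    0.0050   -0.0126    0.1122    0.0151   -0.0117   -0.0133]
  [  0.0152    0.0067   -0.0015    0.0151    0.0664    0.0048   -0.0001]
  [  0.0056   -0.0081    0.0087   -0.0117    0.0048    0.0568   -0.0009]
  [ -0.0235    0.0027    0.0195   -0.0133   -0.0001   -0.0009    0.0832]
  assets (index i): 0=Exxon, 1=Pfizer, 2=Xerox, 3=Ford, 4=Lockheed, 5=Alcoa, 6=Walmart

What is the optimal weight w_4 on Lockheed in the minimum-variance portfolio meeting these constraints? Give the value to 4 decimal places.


0.0426

p=Σ⁻¹μ = [1.3414  0.6469  4.4790  0.9553  0.5672  2.0631  -0.0354]
q=Σ⁻¹𝟙 = [12.9052  15.1153  22.8815  10.2333  7.5856  16.6353  11.6359]
a=μᵀp=1.366645  b=𝟙ᵀp=10.017515  c=𝟙ᵀq=96.992142  D=ac−b²=32.203203
λ₁=(c·0.158−b)/D = (96.992142·0.158−10.017515)/32.203203 = 0.164805
λ₂=(a−b·0.158)/D = (1.366645−10.017515·0.158)/32.203203 = -0.006711
w* = 0.164805·p + -0.006711·q:
  w_0 = 0.164805·1.3414 + -0.006711·12.9052 = 0.1345  (Exxon)
  w_1 = 0.164805·0.6469 + -0.006711·15.1153 = 0.0052  (Pfizer)
  w_2 = 0.164805·4.4790 + -0.006711·22.8815 = 0.5846  (Xerox)
  w_3 = 0.164805·0.9553 + -0.006711·10.2333 = 0.0888  (Ford)
  w_4 = 0.164805·0.5672 + -0.006711·7.5856 = 0.0426  (Lockheed)
  w_5 = 0.164805·2.0631 + -0.006711·16.6353 = 0.2284  (Alcoa)
  w_6 = 0.164805·-0.0354 + -0.006711·11.6359 = -0.0839  (Walmart)
Σw_i=1.0000  μᵀw=0.1580
σ²=wᵀΣw=λ₁·μ_p+λ₂ = 0.164805·0.158 + -0.006711 = 0.019328 ≈ 0.0193


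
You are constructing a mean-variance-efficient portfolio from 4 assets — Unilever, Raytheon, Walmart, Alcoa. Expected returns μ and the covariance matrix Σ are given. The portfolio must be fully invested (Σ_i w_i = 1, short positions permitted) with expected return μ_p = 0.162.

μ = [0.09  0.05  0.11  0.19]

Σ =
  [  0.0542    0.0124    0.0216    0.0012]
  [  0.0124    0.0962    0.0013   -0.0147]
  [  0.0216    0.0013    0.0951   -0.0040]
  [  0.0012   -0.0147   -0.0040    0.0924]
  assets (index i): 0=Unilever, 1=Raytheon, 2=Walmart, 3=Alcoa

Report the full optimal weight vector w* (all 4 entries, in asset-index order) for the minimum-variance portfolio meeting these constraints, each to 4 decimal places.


0.1033  -0.0046  0.2290  0.6723

p=Σ⁻¹μ = [1.0514  0.7066  1.0007  2.1984]
q=Σ⁻¹𝟙 = [12.5300  10.6112  8.0583  12.6968]
a=μᵀp=0.657720  b=𝟙ᵀp=4.957058  c=𝟙ᵀq=43.896243  D=ac−b²=4.299002
λ₁=(c·0.162−b)/D = (43.896243·0.162−4.957058)/4.299002 = 0.501078
λ₂=(a−b·0.162)/D = (0.657720−4.957058·0.162)/4.299002 = -0.033804
w* = 0.501078·p + -0.033804·q:
  w_0 = 0.501078·1.0514 + -0.033804·12.5300 = 0.1033  (Unilever)
  w_1 = 0.501078·0.7066 + -0.033804·10.6112 = -0.0046  (Raytheon)
  w_2 = 0.501078·1.0007 + -0.033804·8.0583 = 0.2290  (Walmart)
  w_3 = 0.501078·2.1984 + -0.033804·12.6968 = 0.6723  (Alcoa)
Σw_i=1.0000  μᵀw=0.1620
σ²=wᵀΣw=λ₁·μ_p+λ₂ = 0.501078·0.162 + -0.033804 = 0.047371 ≈ 0.0474


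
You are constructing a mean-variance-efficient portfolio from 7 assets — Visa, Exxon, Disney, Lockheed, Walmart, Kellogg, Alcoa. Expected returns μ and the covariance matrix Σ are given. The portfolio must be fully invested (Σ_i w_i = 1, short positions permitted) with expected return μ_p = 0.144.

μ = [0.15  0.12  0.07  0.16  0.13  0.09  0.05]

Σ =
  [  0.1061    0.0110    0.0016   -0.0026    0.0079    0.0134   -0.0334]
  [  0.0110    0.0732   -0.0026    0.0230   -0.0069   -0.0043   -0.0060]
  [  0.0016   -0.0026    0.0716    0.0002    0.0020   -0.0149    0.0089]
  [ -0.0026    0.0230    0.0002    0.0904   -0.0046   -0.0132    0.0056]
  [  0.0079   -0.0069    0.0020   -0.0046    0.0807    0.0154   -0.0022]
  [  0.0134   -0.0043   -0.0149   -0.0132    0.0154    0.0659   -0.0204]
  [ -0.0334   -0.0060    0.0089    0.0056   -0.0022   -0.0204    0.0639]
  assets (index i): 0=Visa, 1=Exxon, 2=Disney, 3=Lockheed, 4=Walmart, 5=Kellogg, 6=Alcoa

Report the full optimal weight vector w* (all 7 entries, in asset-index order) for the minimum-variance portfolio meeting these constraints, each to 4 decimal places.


0.2389  0.1151  -0.0181  0.3591  0.2589  0.0551  -0.0090

g=Σ⁻¹μ = [1.6223  1.3176  1.1133  1.7152  1.2964  2.0822  2.1581]
h=Σ⁻¹𝟙 = [13.3821  13.6888  15.6845  10.3435  8.2648  26.1572  29.4737]
a=μᵀg=1.217653  b=𝟙ᵀg=11.305108  c=𝟙ᵀh=116.994627  D=ac−b²=14.653375
λ₁=(c·0.144−b)/D = (116.994627·0.144−11.305108)/14.653375 = 0.378214
λ₂=(a−b·0.144)/D = (1.217653−11.305108·0.144)/14.653375 = -0.027999
w* = 0.378214·g + -0.027999·h:
  w_0 = 0.378214·1.6223 + -0.027999·13.3821 = 0.2389  (Visa)
  w_1 = 0.378214·1.3176 + -0.027999·13.6888 = 0.1151  (Exxon)
  w_2 = 0.378214·1.1133 + -0.027999·15.6845 = -0.0181  (Disney)
  w_3 = 0.378214·1.7152 + -0.027999·10.3435 = 0.3591  (Lockheed)
  w_4 = 0.378214·1.2964 + -0.027999·8.2648 = 0.2589  (Walmart)
  w_5 = 0.378214·2.0822 + -0.027999·26.1572 = 0.0551  (Kellogg)
  w_6 = 0.378214·2.1581 + -0.027999·29.4737 = -0.0090  (Alcoa)
Σw_i=1.0000  μᵀw=0.1440
σ²=wᵀΣw=λ₁·μ_p+λ₂ = 0.378214·0.144 + -0.027999 = 0.026464 ≈ 0.0265


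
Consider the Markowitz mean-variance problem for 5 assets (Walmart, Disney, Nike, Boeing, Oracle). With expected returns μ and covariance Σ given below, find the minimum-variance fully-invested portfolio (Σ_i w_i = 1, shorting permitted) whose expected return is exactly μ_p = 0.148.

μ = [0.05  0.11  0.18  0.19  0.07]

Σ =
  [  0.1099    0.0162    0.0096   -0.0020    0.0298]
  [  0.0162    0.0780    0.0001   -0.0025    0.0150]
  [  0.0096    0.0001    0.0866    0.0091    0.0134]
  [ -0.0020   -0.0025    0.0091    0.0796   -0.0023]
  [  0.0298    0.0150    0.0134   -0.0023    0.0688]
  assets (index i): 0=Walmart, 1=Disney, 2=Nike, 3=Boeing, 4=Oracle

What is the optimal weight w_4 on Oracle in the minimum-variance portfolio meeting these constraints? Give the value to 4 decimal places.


g=Σ⁻¹μ = [0.0175  1.3923  1.7720  2.2411  0.4361]
h=Σ⁻¹𝟙 = [4.5942  10.5116  8.3325  12.3171  9.0421]
a=μᵀg=0.929330  b=𝟙ᵀg=5.859021  c=𝟙ᵀh=44.797392  D=ac−b²=7.303425
λ₁=(c·0.148−b)/D = (44.797392·0.148−5.859021)/7.303425 = 0.105566
λ₂=(a−b·0.148)/D = (0.929330−5.859021·0.148)/7.303425 = 0.008516
w* = 0.105566·g + 0.008516·h:
  w_0 = 0.105566·0.0175 + 0.008516·4.5942 = 0.0410  (Walmart)
  w_1 = 0.105566·1.3923 + 0.008516·10.5116 = 0.2365  (Disney)
  w_2 = 0.105566·1.7720 + 0.008516·8.3325 = 0.2580  (Nike)
  w_3 = 0.105566·2.2411 + 0.008516·12.3171 = 0.3415  (Boeing)
  w_4 = 0.105566·0.4361 + 0.008516·9.0421 = 0.1230  (Oracle)
Σw_i=1.0000  μᵀw=0.1480
σ²=wᵀΣw=λ₁·μ_p+λ₂ = 0.105566·0.148 + 0.008516 = 0.024140 ≈ 0.0241

0.1230


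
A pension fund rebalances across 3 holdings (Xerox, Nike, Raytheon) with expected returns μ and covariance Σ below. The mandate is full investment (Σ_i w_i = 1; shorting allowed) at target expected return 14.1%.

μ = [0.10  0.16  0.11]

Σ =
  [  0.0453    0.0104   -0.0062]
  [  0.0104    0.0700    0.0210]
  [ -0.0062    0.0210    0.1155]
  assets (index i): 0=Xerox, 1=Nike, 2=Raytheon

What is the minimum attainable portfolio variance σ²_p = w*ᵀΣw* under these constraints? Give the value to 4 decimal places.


0.0405

g=Σ⁻¹μ = [1.8976  1.7849  0.7297]
h=Σ⁻¹𝟙 = [21.2101  8.6684  8.2205]
a=μᵀg=0.555609  b=𝟙ᵀg=4.412198  c=𝟙ᵀh=38.098919  D=ac−b²=1.700612
λ₁=(c·0.141−b)/D = (38.098919·0.141−4.412198)/1.700612 = 0.564355
λ₂=(a−b·0.141)/D = (0.555609−4.412198·0.141)/1.700612 = -0.039110
w* = 0.564355·g + -0.039110·h:
  w_0 = 0.564355·1.8976 + -0.039110·21.2101 = 0.2414  (Xerox)
  w_1 = 0.564355·1.7849 + -0.039110·8.6684 = 0.6683  (Nike)
  w_2 = 0.564355·0.7297 + -0.039110·8.2205 = 0.0903  (Raytheon)
Σw_i=1.0000  μᵀw=0.1410
σ²=wᵀΣw=λ₁·μ_p+λ₂ = 0.564355·0.141 + -0.039110 = 0.040464 ≈ 0.0405


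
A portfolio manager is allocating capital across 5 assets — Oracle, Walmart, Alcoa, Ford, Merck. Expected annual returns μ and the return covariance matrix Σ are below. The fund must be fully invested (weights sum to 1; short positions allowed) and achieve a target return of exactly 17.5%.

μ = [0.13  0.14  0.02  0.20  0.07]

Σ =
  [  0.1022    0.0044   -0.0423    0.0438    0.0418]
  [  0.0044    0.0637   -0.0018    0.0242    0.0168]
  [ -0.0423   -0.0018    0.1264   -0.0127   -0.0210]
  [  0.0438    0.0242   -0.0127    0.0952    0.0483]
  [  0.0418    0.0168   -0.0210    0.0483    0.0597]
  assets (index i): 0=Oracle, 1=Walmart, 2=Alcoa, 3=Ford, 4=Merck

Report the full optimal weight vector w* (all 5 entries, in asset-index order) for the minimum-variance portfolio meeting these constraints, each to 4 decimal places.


u=Σ⁻¹μ = [1.2240  1.8044  0.5260  1.9556  -1.5893]
v=Σ⁻¹𝟙 = [10.7947  12.9523  13.4858  -1.9965  11.9065]
a=μᵀu=0.702104  b=𝟙ᵀu=3.920508  c=𝟙ᵀv=47.142837  D=ac−b²=17.728787
λ₁=(c·0.175−b)/D = (47.142837·0.175−3.920508)/17.728787 = 0.244207
λ₂=(a−b·0.175)/D = (0.702104−3.920508·0.175)/17.728787 = 0.000903
w* = 0.244207·u + 0.000903·v:
  w_0 = 0.244207·1.2240 + 0.000903·10.7947 = 0.3087  (Oracle)
  w_1 = 0.244207·1.8044 + 0.000903·12.9523 = 0.4523  (Walmart)
  w_2 = 0.244207·0.5260 + 0.000903·13.4858 = 0.1406  (Alcoa)
  w_3 = 0.244207·1.9556 + 0.000903·-1.9965 = 0.4758  (Ford)
  w_4 = 0.244207·-1.5893 + 0.000903·11.9065 = -0.3774  (Merck)
Σw_i=1.0000  μᵀw=0.1750
σ²=wᵀΣw=λ₁·μ_p+λ₂ = 0.244207·0.175 + 0.000903 = 0.043640 ≈ 0.0436

0.3087  0.4523  0.1406  0.4758  -0.3774


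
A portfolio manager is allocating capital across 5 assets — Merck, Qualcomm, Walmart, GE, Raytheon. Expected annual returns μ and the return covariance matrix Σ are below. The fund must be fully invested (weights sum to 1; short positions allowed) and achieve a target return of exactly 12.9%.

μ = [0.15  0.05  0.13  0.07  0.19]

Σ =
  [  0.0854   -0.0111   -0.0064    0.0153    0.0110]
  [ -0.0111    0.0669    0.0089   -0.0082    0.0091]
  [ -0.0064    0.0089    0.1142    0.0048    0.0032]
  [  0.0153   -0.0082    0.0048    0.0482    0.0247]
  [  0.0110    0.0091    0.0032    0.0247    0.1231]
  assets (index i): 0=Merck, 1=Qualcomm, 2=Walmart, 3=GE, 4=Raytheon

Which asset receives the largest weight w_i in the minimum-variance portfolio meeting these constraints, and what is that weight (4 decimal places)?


u=Σ⁻¹μ = [1.7276  0.7480  1.1302  0.2788  1.2485]
v=Σ⁻¹𝟙 = [10.9852  17.8415  7.1463  18.6081  1.9035]
a=μᵀu=0.700190  b=𝟙ᵀu=5.133097  c=𝟙ᵀv=56.484553  D=ac−b²=13.201225
λ₁=(c·0.129−b)/D = (56.484553·0.129−5.133097)/13.201225 = 0.163122
λ₂=(a−b·0.129)/D = (0.700190−5.133097·0.129)/13.201225 = 0.002880
w* = 0.163122·u + 0.002880·v:
  w_0 = 0.163122·1.7276 + 0.002880·10.9852 = 0.3134  (Merck)
  w_1 = 0.163122·0.7480 + 0.002880·17.8415 = 0.1734  (Qualcomm)
  w_2 = 0.163122·1.1302 + 0.002880·7.1463 = 0.2049  (Walmart)
  w_3 = 0.163122·0.2788 + 0.002880·18.6081 = 0.0991  (GE)
  w_4 = 0.163122·1.2485 + 0.002880·1.9035 = 0.2091  (Raytheon)
Σw_i=1.0000  μᵀw=0.1290
σ²=wᵀΣw=λ₁·μ_p+λ₂ = 0.163122·0.129 + 0.002880 = 0.023923 ≈ 0.0239

Merck (0.3134)


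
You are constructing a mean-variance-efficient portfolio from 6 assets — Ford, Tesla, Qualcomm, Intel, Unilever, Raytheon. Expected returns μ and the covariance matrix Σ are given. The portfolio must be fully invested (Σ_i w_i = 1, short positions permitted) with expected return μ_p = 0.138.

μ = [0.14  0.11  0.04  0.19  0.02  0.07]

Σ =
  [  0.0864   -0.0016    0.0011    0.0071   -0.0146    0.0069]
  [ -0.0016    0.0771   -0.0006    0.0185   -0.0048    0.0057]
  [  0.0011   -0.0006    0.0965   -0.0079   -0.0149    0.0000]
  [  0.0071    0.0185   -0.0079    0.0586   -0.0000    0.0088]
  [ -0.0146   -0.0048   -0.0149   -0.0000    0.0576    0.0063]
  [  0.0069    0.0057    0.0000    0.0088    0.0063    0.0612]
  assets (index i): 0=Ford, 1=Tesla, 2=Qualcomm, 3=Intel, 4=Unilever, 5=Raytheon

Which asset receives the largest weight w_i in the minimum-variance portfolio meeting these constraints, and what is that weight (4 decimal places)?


p=Σ⁻¹μ = [1.5228  0.8120  0.7838  2.8489  0.9612  0.3879]
q=Σ⁻¹𝟙 = [13.9962  11.2369  15.1104  12.4501  24.7280  9.3795]
a=μᵀp=0.921527  b=𝟙ᵀp=7.316591  c=𝟙ᵀq=86.901153  D=ac−b²=26.549255
λ₁=(c·0.138−b)/D = (86.901153·0.138−7.316591)/26.549255 = 0.176117
λ₂=(a−b·0.138)/D = (0.921527−7.316591·0.138)/26.549255 = -0.003321
w* = 0.176117·p + -0.003321·q:
  w_0 = 0.176117·1.5228 + -0.003321·13.9962 = 0.2217  (Ford)
  w_1 = 0.176117·0.8120 + -0.003321·11.2369 = 0.1057  (Tesla)
  w_2 = 0.176117·0.7838 + -0.003321·15.1104 = 0.0879  (Qualcomm)
  w_3 = 0.176117·2.8489 + -0.003321·12.4501 = 0.4604  (Intel)
  w_4 = 0.176117·0.9612 + -0.003321·24.7280 = 0.0872  (Unilever)
  w_5 = 0.176117·0.3879 + -0.003321·9.3795 = 0.0372  (Raytheon)
Σw_i=1.0000  μᵀw=0.1380
σ²=wᵀΣw=λ₁·μ_p+λ₂ = 0.176117·0.138 + -0.003321 = 0.020983 ≈ 0.0210

Intel (0.4604)


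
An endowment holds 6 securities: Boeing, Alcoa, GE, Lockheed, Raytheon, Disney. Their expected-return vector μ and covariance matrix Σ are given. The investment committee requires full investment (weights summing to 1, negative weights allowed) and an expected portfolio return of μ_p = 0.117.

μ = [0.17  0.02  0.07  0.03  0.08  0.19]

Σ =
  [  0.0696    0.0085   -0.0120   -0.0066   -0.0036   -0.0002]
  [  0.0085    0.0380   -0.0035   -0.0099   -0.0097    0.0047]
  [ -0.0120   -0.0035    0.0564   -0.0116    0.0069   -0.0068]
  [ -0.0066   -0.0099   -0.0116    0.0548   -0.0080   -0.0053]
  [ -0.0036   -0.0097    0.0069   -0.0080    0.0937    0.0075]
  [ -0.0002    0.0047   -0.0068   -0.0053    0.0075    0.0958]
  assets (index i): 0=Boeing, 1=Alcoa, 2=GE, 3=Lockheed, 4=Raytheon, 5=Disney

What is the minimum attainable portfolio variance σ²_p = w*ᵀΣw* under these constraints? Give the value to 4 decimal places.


g=Σ⁻¹μ = [3.0304  0.4993  2.4600  1.8544  0.8248  2.1778]
h=Σ⁻¹𝟙 = [19.6299  36.9557  31.4338  37.2971  15.1796  11.7726]
a=μᵀg=1.232747  b=𝟙ᵀg=10.846637  c=𝟙ᵀh=152.268682  D=ac−b²=70.059162
λ₁=(c·0.117−b)/D = (152.268682·0.117−10.846637)/70.059162 = 0.099470
λ₂=(a−b·0.117)/D = (1.232747−10.846637·0.117)/70.059162 = -0.000518
w* = 0.099470·g + -0.000518·h:
  w_0 = 0.099470·3.0304 + -0.000518·19.6299 = 0.2913  (Boeing)
  w_1 = 0.099470·0.4993 + -0.000518·36.9557 = 0.0305  (Alcoa)
  w_2 = 0.099470·2.4600 + -0.000518·31.4338 = 0.2284  (GE)
  w_3 = 0.099470·1.8544 + -0.000518·37.2971 = 0.1651  (Lockheed)
  w_4 = 0.099470·0.8248 + -0.000518·15.1796 = 0.0742  (Raytheon)
  w_5 = 0.099470·2.1778 + -0.000518·11.7726 = 0.2105  (Disney)
Σw_i=1.0000  μᵀw=0.1170
σ²=wᵀΣw=λ₁·μ_p+λ₂ = 0.099470·0.117 + -0.000518 = 0.011120 ≈ 0.0111

0.0111


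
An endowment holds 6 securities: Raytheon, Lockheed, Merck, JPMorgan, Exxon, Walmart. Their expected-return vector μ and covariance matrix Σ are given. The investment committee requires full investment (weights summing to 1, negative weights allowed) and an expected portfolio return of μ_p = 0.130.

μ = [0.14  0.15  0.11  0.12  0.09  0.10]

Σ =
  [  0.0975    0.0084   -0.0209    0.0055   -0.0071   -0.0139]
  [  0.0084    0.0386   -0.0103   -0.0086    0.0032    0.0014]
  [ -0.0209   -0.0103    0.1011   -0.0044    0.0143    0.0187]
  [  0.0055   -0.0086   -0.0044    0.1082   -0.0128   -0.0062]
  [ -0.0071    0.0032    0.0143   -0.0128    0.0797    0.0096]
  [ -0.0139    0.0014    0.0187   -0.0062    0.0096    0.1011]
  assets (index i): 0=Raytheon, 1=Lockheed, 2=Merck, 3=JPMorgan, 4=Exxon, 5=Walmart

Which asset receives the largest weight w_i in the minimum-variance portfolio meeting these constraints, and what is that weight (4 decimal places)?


p=Σ⁻¹μ = [1.5172  4.2305  1.6095  1.5958  0.9599  0.8482]
q=Σ⁻¹𝟙 = [11.8066  28.4114  12.6287  13.2380  11.2914  8.5248]
a=μᵀp=1.386732  b=𝟙ᵀp=10.761053  c=𝟙ᵀq=85.900882  D=ac−b²=3.321221
λ₁=(c·0.130−b)/D = (85.900882·0.130−10.761053)/3.321221 = 0.122263
λ₂=(a−b·0.130)/D = (1.386732−10.761053·0.130)/3.321221 = -0.003675
w* = 0.122263·p + -0.003675·q:
  w_0 = 0.122263·1.5172 + -0.003675·11.8066 = 0.1421  (Raytheon)
  w_1 = 0.122263·4.2305 + -0.003675·28.4114 = 0.4128  (Lockheed)
  w_2 = 0.122263·1.6095 + -0.003675·12.6287 = 0.1504  (Merck)
  w_3 = 0.122263·1.5958 + -0.003675·13.2380 = 0.1465  (JPMorgan)
  w_4 = 0.122263·0.9599 + -0.003675·11.2914 = 0.0759  (Exxon)
  w_5 = 0.122263·0.8482 + -0.003675·8.5248 = 0.0724  (Walmart)
Σw_i=1.0000  μᵀw=0.1300
σ²=wᵀΣw=λ₁·μ_p+λ₂ = 0.122263·0.130 + -0.003675 = 0.012219 ≈ 0.0122

Lockheed (0.4128)


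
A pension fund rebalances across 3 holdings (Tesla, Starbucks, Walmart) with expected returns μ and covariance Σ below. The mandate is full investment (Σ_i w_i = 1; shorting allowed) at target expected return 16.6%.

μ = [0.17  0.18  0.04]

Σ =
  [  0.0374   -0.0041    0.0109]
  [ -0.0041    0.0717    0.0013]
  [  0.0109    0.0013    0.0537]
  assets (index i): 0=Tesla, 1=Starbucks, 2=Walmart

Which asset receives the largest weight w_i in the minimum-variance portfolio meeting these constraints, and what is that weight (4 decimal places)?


Tesla (0.5969)

x=Σ⁻¹μ = [4.9477  2.7993  -0.3272]
y=Σ⁻¹𝟙 = [24.5244  15.1086  13.2783]
a=μᵀx=1.331896  b=𝟙ᵀx=7.419829  c=𝟙ᵀy=52.911281  D=ac−b²=15.418444
λ₁=(c·0.166−b)/D = (52.911281·0.166−7.419829)/15.418444 = 0.088429
λ₂=(a−b·0.166)/D = (1.331896−7.419829·0.166)/15.418444 = 0.006499
w* = 0.088429·x + 0.006499·y:
  w_0 = 0.088429·4.9477 + 0.006499·24.5244 = 0.5969  (Tesla)
  w_1 = 0.088429·2.7993 + 0.006499·15.1086 = 0.3457  (Starbucks)
  w_2 = 0.088429·-0.3272 + 0.006499·13.2783 = 0.0574  (Walmart)
Σw_i=1.0000  μᵀw=0.1660
σ²=wᵀΣw=λ₁·μ_p+λ₂ = 0.088429·0.166 + 0.006499 = 0.021178 ≈ 0.0212


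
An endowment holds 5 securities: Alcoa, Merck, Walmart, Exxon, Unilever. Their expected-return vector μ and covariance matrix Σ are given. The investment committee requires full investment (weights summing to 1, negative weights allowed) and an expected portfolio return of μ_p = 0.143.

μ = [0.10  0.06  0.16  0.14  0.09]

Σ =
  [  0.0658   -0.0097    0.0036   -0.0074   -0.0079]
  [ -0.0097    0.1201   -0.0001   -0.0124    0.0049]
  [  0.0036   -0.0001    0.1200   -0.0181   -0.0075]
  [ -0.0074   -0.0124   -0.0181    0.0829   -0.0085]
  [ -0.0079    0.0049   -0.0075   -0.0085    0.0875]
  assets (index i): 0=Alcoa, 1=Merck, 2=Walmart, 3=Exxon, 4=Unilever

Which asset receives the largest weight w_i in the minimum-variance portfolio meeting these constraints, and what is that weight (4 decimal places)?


Exxon (0.4388)

p=Σ⁻¹μ = [2.0242  0.8633  1.7542  2.5416  1.5602]
q=Σ⁻¹𝟙 = [20.3202  11.3794  11.6794  19.7224  15.5429]
a=μᵀp=1.031131  b=𝟙ᵀp=8.743498  c=𝟙ᵀq=78.644430  D=ac−b²=4.643940
λ₁=(c·0.143−b)/D = (78.644430·0.143−8.743498)/4.643940 = 0.538908
λ₂=(a−b·0.143)/D = (1.031131−8.743498·0.143)/4.643940 = -0.047199
w* = 0.538908·p + -0.047199·q:
  w_0 = 0.538908·2.0242 + -0.047199·20.3202 = 0.1318  (Alcoa)
  w_1 = 0.538908·0.8633 + -0.047199·11.3794 = -0.0719  (Merck)
  w_2 = 0.538908·1.7542 + -0.047199·11.6794 = 0.3941  (Walmart)
  w_3 = 0.538908·2.5416 + -0.047199·19.7224 = 0.4388  (Exxon)
  w_4 = 0.538908·1.5602 + -0.047199·15.5429 = 0.1072  (Unilever)
Σw_i=1.0000  μᵀw=0.1430
σ²=wᵀΣw=λ₁·μ_p+λ₂ = 0.538908·0.143 + -0.047199 = 0.029865 ≈ 0.0299


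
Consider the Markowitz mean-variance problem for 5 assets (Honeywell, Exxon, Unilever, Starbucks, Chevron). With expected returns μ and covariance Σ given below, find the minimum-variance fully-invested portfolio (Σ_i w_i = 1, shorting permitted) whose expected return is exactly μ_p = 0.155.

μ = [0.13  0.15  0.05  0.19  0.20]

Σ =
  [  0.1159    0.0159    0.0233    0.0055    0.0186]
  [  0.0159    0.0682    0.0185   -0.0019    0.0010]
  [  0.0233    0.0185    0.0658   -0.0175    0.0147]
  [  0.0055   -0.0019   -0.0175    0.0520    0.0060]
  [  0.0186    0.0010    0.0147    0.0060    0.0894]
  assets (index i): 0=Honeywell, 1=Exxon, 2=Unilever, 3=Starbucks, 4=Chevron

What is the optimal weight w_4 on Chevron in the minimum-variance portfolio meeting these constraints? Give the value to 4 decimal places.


x=Σ⁻¹μ = [0.2373  2.0334  0.6935  3.7287  1.8007]
y=Σ⁻¹𝟙 = [1.6717  10.3103  16.7663  24.3426  6.3319]
a=μᵀx=1.439136  b=𝟙ᵀx=8.493661  c=𝟙ᵀy=59.422852  D=ac−b²=13.375267
λ₁=(c·0.155−b)/D = (59.422852·0.155−8.493661)/13.375267 = 0.053598
λ₂=(a−b·0.155)/D = (1.439136−8.493661·0.155)/13.375267 = 0.009168
w* = 0.053598·x + 0.009168·y:
  w_0 = 0.053598·0.2373 + 0.009168·1.6717 = 0.0280  (Honeywell)
  w_1 = 0.053598·2.0334 + 0.009168·10.3103 = 0.2035  (Exxon)
  w_2 = 0.053598·0.6935 + 0.009168·16.7663 = 0.1909  (Unilever)
  w_3 = 0.053598·3.7287 + 0.009168·24.3426 = 0.4230  (Starbucks)
  w_4 = 0.053598·1.8007 + 0.009168·6.3319 = 0.1546  (Chevron)
Σw_i=1.0000  μᵀw=0.1550
σ²=wᵀΣw=λ₁·μ_p+λ₂ = 0.053598·0.155 + 0.009168 = 0.017475 ≈ 0.0175

0.1546
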